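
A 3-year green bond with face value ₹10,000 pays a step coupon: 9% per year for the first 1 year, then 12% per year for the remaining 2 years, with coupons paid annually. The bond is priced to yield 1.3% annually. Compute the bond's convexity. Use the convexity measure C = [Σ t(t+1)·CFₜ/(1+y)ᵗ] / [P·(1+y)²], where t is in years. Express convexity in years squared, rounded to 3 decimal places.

With y = 0.013:
  t   CF        PV=CF/(1+0.013)^t    t·PV        t(t+1)·PV
  1       900.00       888.4501       888.4501       1,776.9003
  2     1,200.00     1,169.3980     2,338.7960       7,016.3881
  3    11,200.00    10,774.3154    32,322.9463     129,291.7854
  Σ                 12,832.1636    35,550.1925     138,085.0738
P = 12,832.1636.
Convexity = Σ t(t+1)·PV / [P·(1+y)²] = 138,085.0738 / (12,832.1636 × 1.026169) = 10.48644.

10.486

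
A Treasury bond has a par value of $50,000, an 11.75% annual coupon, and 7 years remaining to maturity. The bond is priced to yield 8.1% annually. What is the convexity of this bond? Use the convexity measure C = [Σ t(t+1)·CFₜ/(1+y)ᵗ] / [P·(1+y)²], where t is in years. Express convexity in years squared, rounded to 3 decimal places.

32.678

With y = 0.081:
  t   CF        PV=CF/(1+0.081)^t    t·PV        t(t+1)·PV
  1     5,875.00     5,434.7826     5,434.7826      10,869.5652
  2     5,875.00     5,027.5510    10,055.1020      30,165.3059
  3     5,875.00     4,650.8335    13,952.5004      55,810.0016
  4     5,875.00     4,302.3436    17,209.3745      86,046.8727
  5     5,875.00     3,979.9664    19,899.8318     119,398.9908
  6     5,875.00     3,681.7450    22,090.4701     154,633.2905
  7    55,875.00    32,391.9936   226,743.9555   1,813,951.6437
  Σ                 59,469.2157   315,386.0169   2,270,875.6705
P = 59,469.2157.
Convexity = Σ t(t+1)·PV / [P·(1+y)²] = 2,270,875.6705 / (59,469.2157 × 1.168561) = 32.67757.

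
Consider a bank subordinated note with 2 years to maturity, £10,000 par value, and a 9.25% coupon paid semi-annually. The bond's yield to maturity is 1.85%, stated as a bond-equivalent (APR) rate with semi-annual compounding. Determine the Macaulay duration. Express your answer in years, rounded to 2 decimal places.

1.88 years

Periodic yield y = 0.00925. Discount each cash flow and weight by its period:
  t   CF        PV=CF/(1+0.00925)^t    t·PV
  1       462.50       458.2611       458.2611
  2       462.50       454.0610       908.1220
  3       462.50       449.8995     1,349.6984
  4    10,462.50    10,084.1765    40,336.7060
  Σ                 11,446.3981    43,052.7875
Price P = Σ PV = 11,446.3981.
Macaulay duration = Σ(t·PV) / P = 43,052.7875 / 11,446.3981 = 3.76125 half-year periods.
In years: 3.76125 / 2 = 1.88063 years.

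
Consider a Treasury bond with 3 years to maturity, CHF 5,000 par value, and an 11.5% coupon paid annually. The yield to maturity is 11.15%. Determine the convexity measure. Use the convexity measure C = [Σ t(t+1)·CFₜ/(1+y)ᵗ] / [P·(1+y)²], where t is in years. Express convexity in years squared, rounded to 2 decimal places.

8.43

With y = 0.1115:
  t   CF        PV=CF/(1+0.1115)^t    t·PV        t(t+1)·PV
  1       575.00       517.3189       517.3189       1,034.6379
  2       575.00       465.4241       930.8483       2,792.5449
  3     5,575.00     4,059.9106    12,179.7318      48,718.9272
  Σ                  5,042.6537    13,627.8990      52,546.1100
P = 5,042.6537.
Convexity = Σ t(t+1)·PV / [P·(1+y)²] = 52,546.1100 / (5,042.6537 × 1.235432) = 8.43456.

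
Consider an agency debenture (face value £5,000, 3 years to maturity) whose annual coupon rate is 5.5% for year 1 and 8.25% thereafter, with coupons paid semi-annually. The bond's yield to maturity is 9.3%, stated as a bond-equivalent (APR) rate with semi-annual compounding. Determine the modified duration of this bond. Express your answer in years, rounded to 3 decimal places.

2.644 years

Periodic yield y = 0.0465. First find Macaulay duration:
  t   CF        PV=CF/(1+0.0465)^t    t·PV
  1       137.50       131.3903       131.3903
  2       137.50       125.5522       251.1043
  3       206.25       179.9601       539.8803
  4       206.25       171.9638       687.8552
  5       206.25       164.3228       821.6139
  6     5,206.25     3,963.5982    23,781.5892
  Σ                  4,736.7874    26,213.4334
P = 4,736.7874; Macaulay duration = 26,213.4334 / 4,736.7874 = 5.53401 half-year periods = 2.76701 years.
Modified duration = D_Mac / (1 + y) = 2.76701 / 1.0465 = 2.64406 years.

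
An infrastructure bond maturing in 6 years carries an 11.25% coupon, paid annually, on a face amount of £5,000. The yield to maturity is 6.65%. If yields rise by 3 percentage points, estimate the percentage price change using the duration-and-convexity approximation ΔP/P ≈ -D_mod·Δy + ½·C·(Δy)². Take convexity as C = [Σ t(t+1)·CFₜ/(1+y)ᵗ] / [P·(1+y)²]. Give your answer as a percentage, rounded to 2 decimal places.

With y = 0.0665:
  t   CF        PV=CF/(1+0.0665)^t    t·PV        t(t+1)·PV
  1       562.50       527.4262       527.4262       1,054.8523
  2       562.50       494.5393       989.0786       2,967.2358
  3       562.50       463.7030     1,391.1091       5,564.4365
  4       562.50       434.7895     1,739.1582       8,695.7908
  5       562.50       407.6789     2,038.3945      12,230.3668
  6     5,562.50     3,780.1137    22,680.6823     158,764.7763
  Σ                  6,108.2507    29,365.8488     189,277.4585
P = 6,108.2507; D_Mac = 4.80757 yrs; D_mod = 4.50780 yrs; C = 27.24334.
Duration effect: -4.50780 × (+0.03) = -0.135234
Convexity effect: 0.5 × 27.24334 × (0.03)² = +0.0122595
ΔP/P ≈ -0.135234 + 0.0122595 = -0.122975 = -12.2975%.

-12.30%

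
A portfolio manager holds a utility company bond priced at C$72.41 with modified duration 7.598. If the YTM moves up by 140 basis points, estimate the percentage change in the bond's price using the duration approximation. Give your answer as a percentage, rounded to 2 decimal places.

-10.64%

Duration approximation: ΔP/P ≈ -D_mod · Δy = -7.598 × (+0.014) = -0.106372.
As a percentage: -10.6372%.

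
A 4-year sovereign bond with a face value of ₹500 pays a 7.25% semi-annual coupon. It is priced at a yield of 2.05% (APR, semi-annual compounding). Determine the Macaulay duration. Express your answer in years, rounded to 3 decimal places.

3.589 years

Periodic yield y = 0.01025. Discount each cash flow and weight by its period:
  t   CF        PV=CF/(1+0.01025)^t    t·PV
  1       18.125        17.9411        17.9411
  2       18.125        17.7591        35.5181
  3       18.125        17.5789        52.7367
  4       18.125        17.4005        69.6021
  5       18.125        17.2240        86.1199
  6       18.125        17.0492       102.2954
  7       18.125        16.8763       118.1338
  8      518.125       477.5333     3,820.2665
  Σ                    599.3624     4,302.6137
Price P = Σ PV = 599.3624.
Macaulay duration = Σ(t·PV) / P = 4,302.6137 / 599.3624 = 7.17865 half-year periods.
In years: 7.17865 / 2 = 3.58933 years.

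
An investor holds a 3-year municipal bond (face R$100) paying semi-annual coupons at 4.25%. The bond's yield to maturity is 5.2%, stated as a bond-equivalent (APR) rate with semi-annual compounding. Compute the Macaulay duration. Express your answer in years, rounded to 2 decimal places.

2.85 years

Periodic yield y = 0.026. Discount each cash flow and weight by its period:
  t   CF        PV=CF/(1+0.026)^t    t·PV
  1        2.125         2.0712         2.0712
  2        2.125         2.0187         4.0373
  3        2.125         1.9675         5.9025
  4        2.125         1.9177         7.6706
  5        2.125         1.8691         9.3453
  6      102.125        87.5483       525.2900
  Σ                     97.3924       554.3169
Price P = Σ PV = 97.3924.
Macaulay duration = Σ(t·PV) / P = 554.3169 / 97.3924 = 5.69158 half-year periods.
In years: 5.69158 / 2 = 2.84579 years.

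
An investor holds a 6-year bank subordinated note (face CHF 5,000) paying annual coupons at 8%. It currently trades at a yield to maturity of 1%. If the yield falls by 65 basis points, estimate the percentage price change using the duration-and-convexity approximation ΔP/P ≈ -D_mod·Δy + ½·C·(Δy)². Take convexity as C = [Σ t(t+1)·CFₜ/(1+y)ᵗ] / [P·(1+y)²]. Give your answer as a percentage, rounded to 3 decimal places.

+3.395%

With y = 0.01:
  t   CF        PV=CF/(1+0.01)^t    t·PV        t(t+1)·PV
  1       400.00       396.0396       396.0396         792.0792
  2       400.00       392.1184       784.2368       2,352.7105
  3       400.00       388.2361     1,164.7082       4,658.8327
  4       400.00       384.3921     1,537.5686       7,687.8428
  5       400.00       380.5863     1,902.9314      11,417.5883
  6     5,400.00     5,087.0443    30,522.2656     213,655.8594
  Σ                  7,028.4168    36,307.7502     240,564.9128
P = 7,028.4168; D_Mac = 5.16585 yrs; D_mod = 5.11470 yrs; C = 33.55305.
Duration effect: -5.11470 × (-0.0065) = +0.033246
Convexity effect: 0.5 × 33.55305 × (-0.0065)² = +0.0007088
ΔP/P ≈ +0.033246 + 0.0007088 = +0.033954 = +3.3954%.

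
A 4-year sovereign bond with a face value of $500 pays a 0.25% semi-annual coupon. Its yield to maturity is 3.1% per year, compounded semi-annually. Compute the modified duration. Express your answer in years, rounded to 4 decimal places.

3.9205 years

Periodic yield y = 0.0155. First find Macaulay duration:
  t   CF        PV=CF/(1+0.0155)^t    t·PV
  1        0.625         0.6155         0.6155
  2        0.625         0.6061         1.2121
  3        0.625         0.5968         1.7904
  4        0.625         0.5877         2.3508
  5        0.625         0.5787         2.8937
  6        0.625         0.5699         3.4194
  7        0.625         0.5612         3.9284
  8      500.625       442.6629     3,541.3031
  Σ                    446.7788     3,557.5135
P = 446.7788; Macaulay duration = 3,557.5135 / 446.7788 = 7.96258 half-year periods = 3.98129 years.
Modified duration = D_Mac / (1 + y) = 3.98129 / 1.0155 = 3.92052 years.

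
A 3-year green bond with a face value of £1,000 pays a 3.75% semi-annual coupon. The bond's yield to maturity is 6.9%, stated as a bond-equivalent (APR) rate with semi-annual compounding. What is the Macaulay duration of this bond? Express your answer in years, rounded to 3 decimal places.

2.858 years

Periodic yield y = 0.0345. Discount each cash flow and weight by its period:
  t   CF        PV=CF/(1+0.0345)^t    t·PV
  1        18.75        18.1247        18.1247
  2        18.75        17.5202        35.0405
  3        18.75        16.9360        50.8079
  4        18.75        16.3712        65.4846
  5        18.75        15.8252        79.1259
  6     1,018.75       831.1600     4,986.9602
  Σ                    915.9373     5,235.5438
Price P = Σ PV = 915.9373.
Macaulay duration = Σ(t·PV) / P = 5,235.5438 / 915.9373 = 5.71605 half-year periods.
In years: 5.71605 / 2 = 2.85803 years.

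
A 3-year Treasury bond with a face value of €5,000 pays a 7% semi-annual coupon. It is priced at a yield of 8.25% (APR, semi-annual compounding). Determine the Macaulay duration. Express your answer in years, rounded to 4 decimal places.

Periodic yield y = 0.04125. Discount each cash flow and weight by its period:
  t   CF        PV=CF/(1+0.04125)^t    t·PV
  1       175.00       168.0672       168.0672
  2       175.00       161.4091       322.8182
  3       175.00       155.0147       465.0442
  4       175.00       148.8737       595.4948
  5       175.00       142.9759       714.8797
  6     5,175.00     4,060.5070    24,363.0422
  Σ                  4,836.8478    26,629.3464
Price P = Σ PV = 4,836.8478.
Macaulay duration = Σ(t·PV) / P = 26,629.3464 / 4,836.8478 = 5.50552 half-year periods.
In years: 5.50552 / 2 = 2.75276 years.

2.7528 years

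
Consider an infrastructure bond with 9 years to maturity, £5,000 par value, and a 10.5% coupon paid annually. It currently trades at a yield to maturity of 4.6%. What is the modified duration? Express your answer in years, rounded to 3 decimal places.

Periodic yield y = 0.046. First find Macaulay duration:
  t   CF        PV=CF/(1+0.046)^t    t·PV
  1       525.00       501.9120       501.9120
  2       525.00       479.8394       959.6789
  3       525.00       458.7375     1,376.2125
  4       525.00       438.5636     1,754.2543
  5       525.00       419.2768     2,096.3842
  6       525.00       400.8383     2,405.0297
  7       525.00       383.2106     2,682.4742
  8       525.00       366.3581     2,930.8650
  9     5,525.00     3,685.9303    33,173.3729
  Σ                  7,134.6667    47,880.1838
P = 7,134.6667; Macaulay duration = 47,880.1838 / 7,134.6667 = 6.71092 years.
Modified duration = D_Mac / (1 + y) = 6.71092 / 1.046 = 6.41579 years.

6.416 years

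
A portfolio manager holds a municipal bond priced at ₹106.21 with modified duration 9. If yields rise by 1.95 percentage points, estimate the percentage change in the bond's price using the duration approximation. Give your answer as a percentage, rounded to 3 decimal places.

-17.550%

Duration approximation: ΔP/P ≈ -D_mod · Δy = -9 × (+0.0195) = -0.175500.
As a percentage: -17.5500%.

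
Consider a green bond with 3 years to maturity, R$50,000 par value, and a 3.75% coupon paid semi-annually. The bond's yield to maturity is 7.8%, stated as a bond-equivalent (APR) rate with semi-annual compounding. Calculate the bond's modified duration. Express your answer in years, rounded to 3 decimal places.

2.749 years

Periodic yield y = 0.039. First find Macaulay duration:
  t   CF        PV=CF/(1+0.039)^t    t·PV
  1       937.50       902.3099       902.3099
  2       937.50       868.4407     1,736.8815
  3       937.50       835.8429     2,507.5286
  4       937.50       804.4686     3,217.8743
  5       937.50       774.2720     3,871.3599
  6    50,937.50    40,489.6797   242,938.0779
  Σ                 44,675.0137   255,174.0320
P = 44,675.0137; Macaulay duration = 255,174.0320 / 44,675.0137 = 5.71178 half-year periods = 2.85589 years.
Modified duration = D_Mac / (1 + y) = 2.85589 / 1.039 = 2.74869 years.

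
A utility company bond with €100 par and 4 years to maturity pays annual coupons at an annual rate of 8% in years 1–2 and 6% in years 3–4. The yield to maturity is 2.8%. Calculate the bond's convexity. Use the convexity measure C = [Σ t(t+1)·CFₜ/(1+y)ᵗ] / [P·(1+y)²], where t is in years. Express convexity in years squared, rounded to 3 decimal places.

16.553

With y = 0.028:
  t   CF        PV=CF/(1+0.028)^t    t·PV        t(t+1)·PV
  1         8.00         7.7821         7.7821          15.5642
  2         8.00         7.5701        15.1403          45.4208
  3         6.00         5.5230        16.5689          66.2755
  4       106.00        94.9147       379.6587       1,898.2937
  Σ                    115.7899       419.1500       2,025.5542
P = 115.7899.
Convexity = Σ t(t+1)·PV / [P·(1+y)²] = 2,025.5542 / (115.7899 × 1.056784) = 16.55339.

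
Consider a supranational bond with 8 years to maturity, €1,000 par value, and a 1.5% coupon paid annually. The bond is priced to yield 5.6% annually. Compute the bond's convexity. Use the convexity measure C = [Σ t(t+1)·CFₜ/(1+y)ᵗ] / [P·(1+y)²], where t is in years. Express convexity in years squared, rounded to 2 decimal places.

59.43

With y = 0.056:
  t   CF        PV=CF/(1+0.056)^t    t·PV        t(t+1)·PV
  1        15.00        14.2045        14.2045          28.4091
  2        15.00        13.4513        26.9025          80.7076
  3        15.00        12.7379        38.2138         152.8554
  4        15.00        12.0625        48.2498         241.2490
  5        15.00        11.4228        57.1139         342.6833
  6        15.00        10.8170        64.9021         454.3150
  7        15.00        10.2434        71.7038         573.6300
  8     1,015.00       656.3790     5,251.0322      47,259.2900
  Σ                    741.3184     5,572.3227      49,133.1394
P = 741.3184.
Convexity = Σ t(t+1)·PV / [P·(1+y)²] = 49,133.1394 / (741.3184 × 1.115136) = 59.43495.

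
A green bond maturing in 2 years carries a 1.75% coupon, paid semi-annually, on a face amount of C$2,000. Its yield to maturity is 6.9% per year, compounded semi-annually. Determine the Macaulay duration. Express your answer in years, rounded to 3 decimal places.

1.973 years

Periodic yield y = 0.0345. Discount each cash flow and weight by its period:
  t   CF        PV=CF/(1+0.0345)^t    t·PV
  1        17.50        16.9164        16.9164
  2        17.50        16.3522        32.7045
  3        17.50        15.8069        47.4207
  4     2,017.50     1,761.5362     7,046.1447
  Σ                  1,810.6117     7,143.1862
Price P = Σ PV = 1,810.6117.
Macaulay duration = Σ(t·PV) / P = 7,143.1862 / 1,810.6117 = 3.94518 half-year periods.
In years: 3.94518 / 2 = 1.97259 years.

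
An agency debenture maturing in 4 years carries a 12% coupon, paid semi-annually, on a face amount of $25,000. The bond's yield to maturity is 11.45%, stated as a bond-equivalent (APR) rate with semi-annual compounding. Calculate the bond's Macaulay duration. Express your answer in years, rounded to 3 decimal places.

3.298 years

Periodic yield y = 0.05725. Discount each cash flow and weight by its period:
  t   CF        PV=CF/(1+0.05725)^t    t·PV
  1     1,500.00     1,418.7751     1,418.7751
  2     1,500.00     1,341.9486     2,683.8971
  3     1,500.00     1,269.2822     3,807.8465
  4     1,500.00     1,200.5506     4,802.2026
  5     1,500.00     1,135.5409     5,677.7046
  6     1,500.00     1,074.0515     6,444.3089
  7     1,500.00     1,015.8917     7,111.2417
  8    26,500.00    16,975.5683   135,804.5467
  Σ                 25,431.6089   167,750.5233
Price P = Σ PV = 25,431.6089.
Macaulay duration = Σ(t·PV) / P = 167,750.5233 / 25,431.6089 = 6.59614 half-year periods.
In years: 6.59614 / 2 = 3.29807 years.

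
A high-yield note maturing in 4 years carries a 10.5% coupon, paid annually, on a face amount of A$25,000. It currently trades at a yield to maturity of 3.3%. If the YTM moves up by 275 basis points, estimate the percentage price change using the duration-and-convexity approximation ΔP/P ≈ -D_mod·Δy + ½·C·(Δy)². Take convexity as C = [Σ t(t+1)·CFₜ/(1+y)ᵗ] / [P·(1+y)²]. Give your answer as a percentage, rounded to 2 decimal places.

-8.80%

With y = 0.033:
  t   CF        PV=CF/(1+0.033)^t    t·PV        t(t+1)·PV
  1     2,625.00     2,541.1423     2,541.1423       5,082.2846
  2     2,625.00     2,459.9635     4,919.9270      14,759.7810
  3     2,625.00     2,381.3780     7,144.1341      28,576.5364
  4    27,625.00    24,260.5700    97,042.2801     485,211.4003
  Σ                 31,643.0539   111,647.4835     533,630.0023
P = 31,643.0539; D_Mac = 3.52834 yrs; D_mod = 3.41563 yrs; C = 15.80379.
Duration effect: -3.41563 × (+0.0275) = -0.093930
Convexity effect: 0.5 × 15.80379 × (0.0275)² = +0.0059758
ΔP/P ≈ -0.093930 + 0.0059758 = -0.087954 = -8.7954%.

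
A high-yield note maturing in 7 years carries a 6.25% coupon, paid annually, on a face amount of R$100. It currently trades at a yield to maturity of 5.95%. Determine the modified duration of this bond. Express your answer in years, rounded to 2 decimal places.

Periodic yield y = 0.0595. First find Macaulay duration:
  t   CF        PV=CF/(1+0.0595)^t    t·PV
  1         6.25         5.8990         5.8990
  2         6.25         5.5677        11.1355
  3         6.25         5.2551        15.7652
  4         6.25         4.9599        19.8397
  5         6.25         4.6814        23.4070
  6         6.25         4.4185        26.5110
  7       106.25        70.8961       496.2725
  Σ                    101.6777       598.8299
P = 101.6777; Macaulay duration = 598.8299 / 101.6777 = 5.88949 years.
Modified duration = D_Mac / (1 + y) = 5.88949 / 1.0595 = 5.55875 years.

5.56 years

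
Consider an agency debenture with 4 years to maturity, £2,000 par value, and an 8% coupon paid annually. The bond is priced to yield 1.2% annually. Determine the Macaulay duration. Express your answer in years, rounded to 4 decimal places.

Periodic yield y = 0.012. Discount each cash flow and weight by its year:
  t   CF        PV=CF/(1+0.012)^t    t·PV
  1       160.00       158.1028       158.1028
  2       160.00       156.2280       312.4561
  3       160.00       154.3755       463.1266
  4     2,160.00     2,059.3573     8,237.4292
  Σ                  2,528.0636     9,171.1146
Price P = Σ PV = 2,528.0636.
Macaulay duration = Σ(t·PV) / P = 9,171.1146 / 2,528.0636 = 3.62772 years.

3.6277 years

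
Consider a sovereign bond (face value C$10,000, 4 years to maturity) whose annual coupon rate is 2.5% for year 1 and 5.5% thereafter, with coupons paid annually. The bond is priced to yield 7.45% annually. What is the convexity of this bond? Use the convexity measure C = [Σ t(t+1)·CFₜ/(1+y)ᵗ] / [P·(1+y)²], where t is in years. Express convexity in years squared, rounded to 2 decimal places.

With y = 0.0745:
  t   CF        PV=CF/(1+0.0745)^t    t·PV        t(t+1)·PV
  1       250.00       232.6664       232.6664         465.3327
  2       550.00       476.3760       952.7519       2,858.2558
  3       550.00       443.3466     1,330.0399       5,320.1598
  4    10,550.00     7,914.5601    31,658.2403     158,291.2016
  Σ                  9,066.9491    34,173.6986     166,934.9500
P = 9,066.9491.
Convexity = Σ t(t+1)·PV / [P·(1+y)²] = 166,934.9500 / (9,066.9491 × 1.154550) = 15.94679.

15.95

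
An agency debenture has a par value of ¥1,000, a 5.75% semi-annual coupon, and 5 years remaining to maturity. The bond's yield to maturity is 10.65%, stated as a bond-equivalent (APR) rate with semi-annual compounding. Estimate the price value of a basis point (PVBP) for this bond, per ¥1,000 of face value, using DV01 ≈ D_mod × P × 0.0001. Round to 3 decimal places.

¥0.335

Periodic yield y = 0.05325.
  t   CF        PV=CF/(1+0.05325)^t    t·PV
  1        28.75        27.2965        27.2965
  2        28.75        25.9164        51.8328
  3        28.75        24.6061        73.8184
  4        28.75        23.3621        93.4484
  5        28.75        22.1810       110.9048
  6        28.75        21.0595       126.3573
  7        28.75        19.9948       139.9638
  8        28.75        18.9839       151.8714
  9        28.75        18.0241       162.2173
  10    1,028.75       612.3436     6,123.4358
  Σ                    813.7681     7,061.1466
P = 813.7681; D_Mac = 8.67710 half-year periods = 4.33855 yrs; D_mod = 4.11920 yrs.
DV01 ≈ 4.11920 × 813.7681 × 0.0001 = 0.335208.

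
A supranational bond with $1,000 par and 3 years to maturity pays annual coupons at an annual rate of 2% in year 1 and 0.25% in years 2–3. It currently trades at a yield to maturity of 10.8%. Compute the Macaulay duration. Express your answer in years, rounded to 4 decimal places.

Periodic yield y = 0.108. Discount each cash flow and weight by its year:
  t   CF        PV=CF/(1+0.108)^t    t·PV
  1        20.00        18.0505        18.0505
  2         2.50         2.0364         4.0728
  3     1,002.50       736.9959     2,210.9878
  Σ                    757.0829     2,233.1112
Price P = Σ PV = 757.0829.
Macaulay duration = Σ(t·PV) / P = 2,233.1112 / 757.0829 = 2.94963 years.

2.9496 years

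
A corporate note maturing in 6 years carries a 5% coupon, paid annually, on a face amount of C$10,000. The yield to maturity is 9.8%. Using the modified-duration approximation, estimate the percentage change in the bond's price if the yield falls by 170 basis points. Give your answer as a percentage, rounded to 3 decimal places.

Periodic yield y = 0.098. Modified duration first:
  t   CF        PV=CF/(1+0.098)^t    t·PV
  1       500.00       455.3734       455.3734
  2       500.00       414.7299       829.4598
  3       500.00       377.7139     1,133.1417
  4       500.00       344.0017     1,376.0070
  5       500.00       313.2985     1,566.4925
  6    10,500.00     5,992.0477    35,952.2859
  Σ                  7,897.1651    41,312.7602
P = 7,897.1651; D_Mac = 5.23134 yrs; D_mod = 5.23134/(1+0.098) = 4.76443 yrs.
ΔP/P ≈ -D_mod · Δy = -4.76443 × (-0.017) = +0.080995 = +8.0995%.

+8.100%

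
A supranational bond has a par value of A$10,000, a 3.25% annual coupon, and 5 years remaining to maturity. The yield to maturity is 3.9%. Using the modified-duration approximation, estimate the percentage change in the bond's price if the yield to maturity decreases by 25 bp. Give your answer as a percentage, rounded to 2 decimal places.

Periodic yield y = 0.039. Modified duration first:
  t   CF        PV=CF/(1+0.039)^t    t·PV
  1       325.00       312.8008       312.8008
  2       325.00       301.0595       602.1189
  3       325.00       289.7589       869.2766
  4       325.00       278.8824     1,115.5298
  5    10,325.00     8,527.3153    42,636.5766
  Σ                  9,709.8168    45,536.3026
P = 9,709.8168; D_Mac = 4.68972 yrs; D_mod = 4.68972/(1+0.039) = 4.51368 yrs.
ΔP/P ≈ -D_mod · Δy = -4.51368 × (-0.0025) = +0.011284 = +1.1284%.

+1.13%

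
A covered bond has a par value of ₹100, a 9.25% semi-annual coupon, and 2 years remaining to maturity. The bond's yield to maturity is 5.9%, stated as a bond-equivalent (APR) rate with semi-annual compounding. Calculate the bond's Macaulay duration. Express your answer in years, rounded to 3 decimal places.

1.876 years

Periodic yield y = 0.0295. Discount each cash flow and weight by its period:
  t   CF        PV=CF/(1+0.0295)^t    t·PV
  1        4.625         4.4925         4.4925
  2        4.625         4.3637         8.7275
  3        4.625         4.2387        12.7161
  4      104.625        93.1387       372.5547
  Σ                    106.2336       398.4908
Price P = Σ PV = 106.2336.
Macaulay duration = Σ(t·PV) / P = 398.4908 / 106.2336 = 3.75108 half-year periods.
In years: 3.75108 / 2 = 1.87554 years.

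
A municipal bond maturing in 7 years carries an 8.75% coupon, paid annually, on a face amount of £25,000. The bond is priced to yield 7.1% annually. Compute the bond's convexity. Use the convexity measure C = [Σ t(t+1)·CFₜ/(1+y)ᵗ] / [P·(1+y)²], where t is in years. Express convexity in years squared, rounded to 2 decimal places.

35.86

With y = 0.071:
  t   CF        PV=CF/(1+0.071)^t    t·PV        t(t+1)·PV
  1     2,187.50     2,042.4837     2,042.4837       4,084.9673
  2     2,187.50     1,907.0809     3,814.1618      11,442.4855
  3     2,187.50     1,780.6544     5,341.9633      21,367.8534
  4     2,187.50     1,662.6092     6,650.4368      33,252.1839
  5     2,187.50     1,552.3895     7,761.9477      46,571.6862
  6     2,187.50     1,449.4767     8,696.8602      60,878.0211
  7    27,187.50    16,820.6579   117,744.6054     941,956.8430
  Σ                 27,215.3524   152,052.4589   1,119,554.0405
P = 27,215.3524.
Convexity = Σ t(t+1)·PV / [P·(1+y)²] = 1,119,554.0405 / (27,215.3524 × 1.147041) = 35.86346.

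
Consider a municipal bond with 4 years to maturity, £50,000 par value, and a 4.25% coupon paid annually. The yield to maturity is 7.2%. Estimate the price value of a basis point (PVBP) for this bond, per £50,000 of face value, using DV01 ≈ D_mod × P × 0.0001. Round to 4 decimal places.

Periodic yield y = 0.072.
  t   CF        PV=CF/(1+0.072)^t    t·PV
  1     2,125.00     1,982.2761     1,982.2761
  2     2,125.00     1,849.1382     3,698.2763
  3     2,125.00     1,724.9423     5,174.8270
  4    52,125.00    39,469.9818   157,879.9274
  Σ                 45,026.3385   168,735.3068
P = 45,026.3385; D_Mac = 3.74748 yrs; D_mod = 3.49578 yrs.
DV01 ≈ 3.49578 × 45,026.3385 × 0.0001 = 15.740234.

£15.7402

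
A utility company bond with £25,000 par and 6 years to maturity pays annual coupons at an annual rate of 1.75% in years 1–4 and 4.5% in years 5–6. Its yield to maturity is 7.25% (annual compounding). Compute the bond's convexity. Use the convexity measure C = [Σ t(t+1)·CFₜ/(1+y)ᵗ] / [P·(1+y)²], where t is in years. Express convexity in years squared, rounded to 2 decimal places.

With y = 0.0725:
  t   CF        PV=CF/(1+0.0725)^t    t·PV        t(t+1)·PV
  1       437.50       407.9254       407.9254         815.8508
  2       437.50       380.3500       760.7001       2,282.1002
  3       437.50       354.6387     1,063.9162       4,255.6647
  4       437.50       330.6655     1,322.6619       6,613.3095
  5     1,125.00       792.8043     3,964.0217      23,784.1302
  6    26,125.00    17,166.1338   102,996.8030     720,977.6208
  Σ                 19,432.5178   110,516.0282     758,728.6761
P = 19,432.5178.
Convexity = Σ t(t+1)·PV / [P·(1+y)²] = 758,728.6761 / (19,432.5178 × 1.150256) = 33.94398.

33.94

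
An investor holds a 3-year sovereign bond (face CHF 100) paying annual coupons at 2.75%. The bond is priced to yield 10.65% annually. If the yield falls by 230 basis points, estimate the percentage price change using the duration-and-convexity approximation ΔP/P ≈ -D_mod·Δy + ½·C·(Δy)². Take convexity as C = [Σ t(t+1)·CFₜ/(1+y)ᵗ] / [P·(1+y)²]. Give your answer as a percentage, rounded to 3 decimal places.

+6.299%

With y = 0.1065:
  t   CF        PV=CF/(1+0.1065)^t    t·PV        t(t+1)·PV
  1         2.75         2.4853         2.4853           4.9706
  2         2.75         2.2461         4.4922          13.4766
  3       102.75        75.8451       227.5353         910.1413
  Σ                     80.5765       234.5128         928.5886
P = 80.5765; D_Mac = 2.91044 yrs; D_mod = 2.63031 yrs; C = 9.41265.
Duration effect: -2.63031 × (-0.023) = +0.060497
Convexity effect: 0.5 × 9.41265 × (-0.023)² = +0.0024896
ΔP/P ≈ +0.060497 + 0.0024896 = +0.062987 = +6.2987%.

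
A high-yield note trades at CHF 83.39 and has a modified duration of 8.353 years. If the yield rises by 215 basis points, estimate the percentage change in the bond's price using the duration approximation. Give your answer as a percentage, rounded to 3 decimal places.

Duration approximation: ΔP/P ≈ -D_mod · Δy = -8.353 × (+0.0215) = -0.1795895.
As a percentage: -17.95895%.

-17.959%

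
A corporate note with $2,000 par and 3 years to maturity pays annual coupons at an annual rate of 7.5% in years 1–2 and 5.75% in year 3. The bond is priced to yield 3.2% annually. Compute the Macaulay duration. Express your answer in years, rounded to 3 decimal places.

2.805 years

Periodic yield y = 0.032. Discount each cash flow and weight by its year:
  t   CF        PV=CF/(1+0.032)^t    t·PV
  1       150.00       145.3488       145.3488
  2       150.00       140.8419       281.6838
  3     2,115.00     1,924.2934     5,772.8801
  Σ                  2,210.4841     6,199.9127
Price P = Σ PV = 2,210.4841.
Macaulay duration = Σ(t·PV) / P = 6,199.9127 / 2,210.4841 = 2.80478 years.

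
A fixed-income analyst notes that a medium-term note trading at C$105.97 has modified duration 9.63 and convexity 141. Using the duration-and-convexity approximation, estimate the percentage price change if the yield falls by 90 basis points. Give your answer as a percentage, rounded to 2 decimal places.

Duration effect: -D_mod·Δy = -9.63 × (-0.009) = +0.086670
Convexity effect: ½·C·(Δy)² = 0.5 × 141 × (-0.009)² = +0.0057105
ΔP/P ≈ +0.086670 + 0.0057105 = +0.0923805
= +9.23805%.

+9.24%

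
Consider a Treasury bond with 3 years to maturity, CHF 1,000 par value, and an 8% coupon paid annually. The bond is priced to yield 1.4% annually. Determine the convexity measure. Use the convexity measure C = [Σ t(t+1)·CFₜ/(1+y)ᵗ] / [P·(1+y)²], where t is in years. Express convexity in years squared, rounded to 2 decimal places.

With y = 0.014:
  t   CF        PV=CF/(1+0.014)^t    t·PV        t(t+1)·PV
  1        80.00        78.8955        78.8955         157.7909
  2        80.00        77.8062       155.6124         466.8371
  3     1,080.00     1,035.8811     3,107.6432      12,430.5727
  Σ                  1,192.5827     3,342.1510      13,055.2007
P = 1,192.5827.
Convexity = Σ t(t+1)·PV / [P·(1+y)²] = 13,055.2007 / (1,192.5827 × 1.028196) = 10.64680.

10.65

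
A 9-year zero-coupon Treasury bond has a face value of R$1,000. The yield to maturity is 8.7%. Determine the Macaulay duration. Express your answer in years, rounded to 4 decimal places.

A zero-coupon bond has a single cash flow at maturity, so its Macaulay duration equals its maturity: 9 years.

9.0000 years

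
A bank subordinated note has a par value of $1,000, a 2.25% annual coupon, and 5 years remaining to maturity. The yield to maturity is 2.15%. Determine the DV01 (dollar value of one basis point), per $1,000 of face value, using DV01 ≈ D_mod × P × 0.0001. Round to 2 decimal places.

Periodic yield y = 0.0215.
  t   CF        PV=CF/(1+0.0215)^t    t·PV
  1        22.50        22.0264        22.0264
  2        22.50        21.5628        43.1257
  3        22.50        21.1090        63.3270
  4        22.50        20.6647        82.6588
  5     1,022.50       919.3301     4,596.6503
  Σ                  1,004.6930     4,807.7882
P = 1,004.6930; D_Mac = 4.78533 yrs; D_mod = 4.68461 yrs.
DV01 ≈ 4.68461 × 1,004.6930 × 0.0001 = 0.470660.

$0.47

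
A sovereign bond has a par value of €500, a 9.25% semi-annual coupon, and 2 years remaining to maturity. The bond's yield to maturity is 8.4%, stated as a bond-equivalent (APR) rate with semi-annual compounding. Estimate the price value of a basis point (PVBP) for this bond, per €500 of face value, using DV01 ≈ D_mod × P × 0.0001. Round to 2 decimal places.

€0.09

Periodic yield y = 0.042.
  t   CF        PV=CF/(1+0.042)^t    t·PV
  1       23.125        22.1929        22.1929
  2       23.125        21.2984        42.5967
  3       23.125        20.4399        61.3197
  4      523.125       443.7462     1,774.9846
  Σ                    507.6773     1,901.0939
P = 507.6773; D_Mac = 3.74469 half-year periods = 1.87234 yrs; D_mod = 1.79688 yrs.
DV01 ≈ 1.79688 × 507.6773 × 0.0001 = 0.091223.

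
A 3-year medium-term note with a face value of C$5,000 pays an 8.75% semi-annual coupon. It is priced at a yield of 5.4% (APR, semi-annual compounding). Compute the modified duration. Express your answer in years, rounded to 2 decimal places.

2.65 years

Periodic yield y = 0.027. First find Macaulay duration:
  t   CF        PV=CF/(1+0.027)^t    t·PV
  1       218.75       212.9990       212.9990
  2       218.75       207.3992       414.7985
  3       218.75       201.9467       605.8401
  4       218.75       196.6375       786.5499
  5       218.75       191.4678       957.3392
  6     5,218.75     4,447.7855    26,686.7128
  Σ                  5,458.2357    29,664.2395
P = 5,458.2357; Macaulay duration = 29,664.2395 / 5,458.2357 = 5.43477 half-year periods = 2.71738 years.
Modified duration = D_Mac / (1 + y) = 2.71738 / 1.027 = 2.64594 years.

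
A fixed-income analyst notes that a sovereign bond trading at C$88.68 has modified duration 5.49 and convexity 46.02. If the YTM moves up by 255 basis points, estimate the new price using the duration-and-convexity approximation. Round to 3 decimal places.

Duration effect: -D_mod·Δy = -5.49 × (+0.0255) = -0.139995
Convexity effect: ½·C·(Δy)² = 0.5 × 46.02 × (0.0255)² = +0.0149622525
ΔP/P ≈ -0.139995 + 0.0149622525 = -0.1250327475
New price ≈ 88.68 × (1 - 0.1250327475) = 77.5920959517.

C$77.592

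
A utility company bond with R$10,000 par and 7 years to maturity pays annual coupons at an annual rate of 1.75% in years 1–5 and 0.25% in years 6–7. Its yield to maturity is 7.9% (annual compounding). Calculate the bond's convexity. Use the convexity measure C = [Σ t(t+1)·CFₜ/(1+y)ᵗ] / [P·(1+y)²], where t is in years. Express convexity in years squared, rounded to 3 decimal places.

44.148

With y = 0.079:
  t   CF        PV=CF/(1+0.079)^t    t·PV        t(t+1)·PV
  1       175.00       162.1872       162.1872         324.3744
  2       175.00       150.3125       300.6250         901.8751
  3       175.00       139.3072       417.9217       1,671.6870
  4       175.00       129.1077       516.4309       2,582.1547
  5       175.00       119.6550       598.2750       3,589.6498
  6        25.00        15.8420        95.0523         665.3660
  7    10,025.00     5,887.5454    41,212.8177     329,702.5420
  Σ                  6,603.9572    43,303.3099     339,437.6491
P = 6,603.9572.
Convexity = Σ t(t+1)·PV / [P·(1+y)²] = 339,437.6491 / (6,603.9572 × 1.164241) = 44.14819.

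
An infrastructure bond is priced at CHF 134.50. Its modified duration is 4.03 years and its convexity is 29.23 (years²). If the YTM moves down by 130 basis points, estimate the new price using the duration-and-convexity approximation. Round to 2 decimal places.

CHF 141.88

Duration effect: -D_mod·Δy = -4.03 × (-0.013) = +0.052390
Convexity effect: ½·C·(Δy)² = 0.5 × 29.23 × (-0.013)² = +0.002469935
ΔP/P ≈ +0.052390 + 0.002469935 = +0.054859935
New price ≈ 134.50 × (1 + 0.054859935) = 141.8786612575.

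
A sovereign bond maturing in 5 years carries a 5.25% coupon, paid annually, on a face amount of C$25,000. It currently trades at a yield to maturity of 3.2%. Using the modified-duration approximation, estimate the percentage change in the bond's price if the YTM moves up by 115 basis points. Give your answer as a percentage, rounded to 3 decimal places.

Periodic yield y = 0.032. Modified duration first:
  t   CF        PV=CF/(1+0.032)^t    t·PV
  1     1,312.50     1,271.8023     1,271.8023
  2     1,312.50     1,232.3666     2,464.7332
  3     1,312.50     1,194.1537     3,582.4610
  4     1,312.50     1,157.1257     4,628.5026
  5    26,312.50    22,478.3085   112,391.5423
  Σ                 27,333.7567   124,339.0415
P = 27,333.7567; D_Mac = 4.54892 yrs; D_mod = 4.54892/(1+0.032) = 4.40787 yrs.
ΔP/P ≈ -D_mod · Δy = -4.40787 × (+0.0115) = -0.050690 = -5.0690%.

-5.069%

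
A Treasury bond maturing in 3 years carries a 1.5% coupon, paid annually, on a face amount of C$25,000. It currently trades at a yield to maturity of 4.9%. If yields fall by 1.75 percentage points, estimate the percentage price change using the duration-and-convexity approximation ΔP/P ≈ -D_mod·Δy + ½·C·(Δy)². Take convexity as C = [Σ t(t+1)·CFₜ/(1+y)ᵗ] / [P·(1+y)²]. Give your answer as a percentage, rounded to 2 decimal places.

+5.09%

With y = 0.049:
  t   CF        PV=CF/(1+0.049)^t    t·PV        t(t+1)·PV
  1       375.00       357.4833       357.4833         714.9666
  2       375.00       340.7849       681.5697       2,044.7092
  3    25,375.00    21,982.6268    65,947.8803     263,791.5212
  Σ                 22,680.8949    66,986.9333     266,551.1970
P = 22,680.8949; D_Mac = 2.95345 yrs; D_mod = 2.81549 yrs; C = 10.67996.
Duration effect: -2.81549 × (-0.0175) = +0.049271
Convexity effect: 0.5 × 10.67996 × (-0.0175)² = +0.0016354
ΔP/P ≈ +0.049271 + 0.0016354 = +0.050906 = +5.0906%.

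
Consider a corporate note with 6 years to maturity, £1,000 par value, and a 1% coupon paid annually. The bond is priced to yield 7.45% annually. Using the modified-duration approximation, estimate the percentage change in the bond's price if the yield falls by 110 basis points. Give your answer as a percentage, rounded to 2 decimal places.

Periodic yield y = 0.0745. Modified duration first:
  t   CF        PV=CF/(1+0.0745)^t    t·PV
  1        10.00         9.3067         9.3067
  2        10.00         8.6614        17.3228
  3        10.00         8.0608        24.1825
  4        10.00         7.5020        30.0078
  5        10.00         6.9818        34.9090
  6     1,010.00       656.2705     3,937.6227
  Σ                    696.7831     4,053.3516
P = 696.7831; D_Mac = 5.81724 yrs; D_mod = 5.81724/(1+0.0745) = 5.41390 yrs.
ΔP/P ≈ -D_mod · Δy = -5.41390 × (-0.011) = +0.059553 = +5.9553%.

+5.96%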